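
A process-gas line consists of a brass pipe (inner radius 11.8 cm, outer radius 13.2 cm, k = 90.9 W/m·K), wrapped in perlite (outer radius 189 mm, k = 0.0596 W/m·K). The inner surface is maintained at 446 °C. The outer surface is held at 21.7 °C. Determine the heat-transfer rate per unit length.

Q' = 443 W/m

Treat each layer as a resistance in series:
  R'_brass = ln(0.132/0.118)/(2πk) = 0.1121/(2π·90.9) = 1.963×10^-4 m·K/W
  R'_perlite = ln(0.189/0.132)/(2πk) = 0.3589/(2π·0.0596) = 0.9585 m·K/W
ΣR = 1.963×10^-4 + 0.9585 = 0.9587 m·K/W
Q' = ΔT/ΣR = (446 °C − 21.7 °C)/0.9587 = 443 W/m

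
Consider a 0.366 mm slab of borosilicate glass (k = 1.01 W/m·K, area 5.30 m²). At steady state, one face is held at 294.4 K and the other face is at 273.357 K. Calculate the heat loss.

Q = 308 kW

Q = kA·ΔT/L = 1.01 × 5.30 × |294.4 K − 273.357 K| / 3.66×10^-4 = 3.08×10^5 W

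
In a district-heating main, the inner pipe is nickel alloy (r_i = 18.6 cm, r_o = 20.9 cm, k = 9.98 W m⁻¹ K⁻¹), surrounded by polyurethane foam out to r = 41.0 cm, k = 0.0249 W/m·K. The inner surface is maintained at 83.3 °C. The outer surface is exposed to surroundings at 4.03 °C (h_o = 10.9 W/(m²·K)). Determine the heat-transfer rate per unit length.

Q' = 18.2 W/m

Resistance network (inner→outer):
  R'_nickel alloy = ln(0.209/0.186)/(2πk) = 0.1166/(2π·9.98) = 0.001859 m·K/W
  R'_polyurethane foam = ln(0.410/0.209)/(2πk) = 0.6738/(2π·0.0249) = 4.307 m·K/W
  R'_conv,out = 1/(2πr h) = 1/(2π·0.410·10.9) = 0.03561 m·K/W
ΣR = 0.001859 + 4.307 + 0.03561 = 4.344 m·K/W
Q' = ΔT/ΣR = (83.3 °C − 4.03 °C)/4.344 = 18.2 W/m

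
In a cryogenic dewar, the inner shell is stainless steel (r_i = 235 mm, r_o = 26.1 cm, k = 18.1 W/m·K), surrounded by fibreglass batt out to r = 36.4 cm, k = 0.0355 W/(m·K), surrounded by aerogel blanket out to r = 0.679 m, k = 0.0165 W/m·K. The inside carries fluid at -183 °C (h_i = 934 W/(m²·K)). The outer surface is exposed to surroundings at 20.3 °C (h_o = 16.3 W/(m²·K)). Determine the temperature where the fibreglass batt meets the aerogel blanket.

Resistance network (inner→outer):
  R_conv,in = 1/(4πr²h) = 1/(4π·0.235²·934) = 0.001543 K/W
  R_stainless steel = (1/0.235 − 1/0.261)/(4πk) = 0.4239/(4π·18.1) = 0.001864 K/W
  R_fibreglass batt = (1/0.261 − 1/0.364)/(4πk) = 1.084/(4π·0.0355) = 2.430 K/W
  R_aerogel blanket = (1/0.364 − 1/0.679)/(4πk) = 1.274/(4π·0.0165) = 6.147 K/W
  R_conv,out = 1/(4πr²h) = 1/(4π·0.679²·16.3) = 0.01059 K/W
ΣR = 0.001543 + 0.001864 + 2.430 + 6.147 + 0.01059 = 8.591 K/W
Q = ΔT/ΣR = (-183 °C − 20.3 °C)/8.591 = -23.66 W
From the inner boundary to the fibreglass batt/aerogel blanket interface, ΣR_partial = 2.433 K/W.
T_interface = T_in − Q·ΣR_partial = -183 °C − (-23.66)(2.433) = -125 °C

T = -125 °C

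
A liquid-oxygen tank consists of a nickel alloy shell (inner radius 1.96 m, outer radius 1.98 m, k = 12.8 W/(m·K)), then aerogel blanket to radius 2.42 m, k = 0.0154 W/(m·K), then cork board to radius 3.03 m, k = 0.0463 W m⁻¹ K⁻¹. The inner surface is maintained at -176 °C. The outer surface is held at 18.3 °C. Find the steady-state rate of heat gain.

Resistance network (inner→outer):
  R_nickel alloy = (1/1.96 − 1/1.98)/(4πk) = 0.005154/(4π·12.8) = 3.204×10^-5 K/W
  R_aerogel blanket = (1/1.98 − 1/2.42)/(4πk) = 0.09183/(4π·0.0154) = 0.4745 K/W
  R_cork board = (1/2.42 − 1/3.03)/(4πk) = 0.08319/(4π·0.0463) = 0.1430 K/W
ΣR = 3.204×10^-5 + 0.4745 + 0.1430 = 0.6175 K/W
Q = ΔT/ΣR = (-176 °C − 18.3 °C)/0.6175 = -315 W
(Negative Q ⇒ heat flows inward; heat gain = 315 W.)

Q = 315 W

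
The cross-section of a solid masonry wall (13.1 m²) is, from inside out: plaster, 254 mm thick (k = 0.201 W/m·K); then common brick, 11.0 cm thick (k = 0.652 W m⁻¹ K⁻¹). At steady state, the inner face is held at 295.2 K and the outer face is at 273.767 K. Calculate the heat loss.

Series thermal resistances, inner to outer:
  R_plaster = L/(kA) = 0.254/(0.201·13.1) = 0.09646 K/W
  R_common brick = L/(kA) = 0.110/(0.652·13.1) = 0.01288 K/W
ΣR = 0.09646 + 0.01288 = 0.1093 K/W
Q = ΔT/ΣR = (295.2 K − 273.767 K)/0.1093 = 196 W

Q = 196 W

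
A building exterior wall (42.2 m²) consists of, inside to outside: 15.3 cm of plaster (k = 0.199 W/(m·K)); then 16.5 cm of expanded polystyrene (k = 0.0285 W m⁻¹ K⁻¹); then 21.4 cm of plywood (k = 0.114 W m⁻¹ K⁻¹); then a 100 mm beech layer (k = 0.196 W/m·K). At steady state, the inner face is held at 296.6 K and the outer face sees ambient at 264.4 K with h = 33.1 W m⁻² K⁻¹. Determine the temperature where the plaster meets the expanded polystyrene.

T = 293.8 K

Treat each layer as a resistance in series:
  R_plaster = L/(kA) = 0.153/(0.199·42.2) = 0.01822 K/W
  R_expanded polystyrene = L/(kA) = 0.165/(0.0285·42.2) = 0.1372 K/W
  R_plywood = L/(kA) = 0.214/(0.114·42.2) = 0.04448 K/W
  R_beech = L/(kA) = 0.100/(0.196·42.2) = 0.01209 K/W
  R_conv,out = 1/(hA) = 1/(33.1·42.2) = 7.159×10^-4 K/W
ΣR = 0.01822 + 0.1372 + 0.04448 + 0.01209 + 7.159×10^-4 = 0.2127 K/W
Q = ΔT/ΣR = (296.6 K − 264.4 K)/0.2127 = 151.4 W
From the inner boundary to the plaster/expanded polystyrene interface, ΣR_partial = 0.01822 K/W.
T_interface = T_in − Q·ΣR_partial = 296.6 K − (151.4)(0.01822) = 293.8 K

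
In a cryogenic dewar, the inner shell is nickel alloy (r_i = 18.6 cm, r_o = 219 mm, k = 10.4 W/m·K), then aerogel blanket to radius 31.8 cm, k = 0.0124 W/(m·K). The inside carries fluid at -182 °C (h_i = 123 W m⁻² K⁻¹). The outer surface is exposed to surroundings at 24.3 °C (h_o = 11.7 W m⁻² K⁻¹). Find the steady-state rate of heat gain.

Series thermal resistances, inner to outer:
  R_conv,in = 1/(4πr²h) = 1/(4π·0.186²·123) = 0.01870 K/W
  R_nickel alloy = (1/0.186 − 1/0.219)/(4πk) = 0.8101/(4π·10.4) = 0.006199 K/W
  R_aerogel blanket = (1/0.219 − 1/0.318)/(4πk) = 1.422/(4π·0.0124) = 9.123 K/W
  R_conv,out = 1/(4πr²h) = 1/(4π·0.318²·11.7) = 0.06726 K/W
ΣR = 0.01870 + 0.006199 + 9.123 + 0.06726 = 9.215 K/W
Q = ΔT/ΣR = (-182 °C − 24.3 °C)/9.215 = -22.4 W
(Negative Q ⇒ heat flows inward; heat gain = 22.4 W.)

Q = 22.4 W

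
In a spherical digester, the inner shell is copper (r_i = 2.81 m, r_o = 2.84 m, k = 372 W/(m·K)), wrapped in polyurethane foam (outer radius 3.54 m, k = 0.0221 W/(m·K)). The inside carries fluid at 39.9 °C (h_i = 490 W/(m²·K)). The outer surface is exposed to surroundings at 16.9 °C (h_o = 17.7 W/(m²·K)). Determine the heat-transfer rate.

Treat each layer as a resistance in series:
  R_conv,in = 1/(4πr²h) = 1/(4π·2.81²·490) = 2.057×10^-5 K/W
  R_copper = (1/2.81 − 1/2.84)/(4πk) = 0.003759/(4π·372) = 8.042×10^-7 K/W
  R_polyurethane foam = (1/2.84 − 1/3.54)/(4πk) = 0.06963/(4π·0.0221) = 0.2507 K/W
  R_conv,out = 1/(4πr²h) = 1/(4π·3.54²·17.7) = 3.588×10^-4 K/W
ΣR = 2.057×10^-5 + 8.042×10^-7 + 0.2507 + 3.588×10^-4 = 0.2511 K/W
Q = ΔT/ΣR = (39.9 °C − 16.9 °C)/0.2511 = 91.6 W

Q = 91.6 W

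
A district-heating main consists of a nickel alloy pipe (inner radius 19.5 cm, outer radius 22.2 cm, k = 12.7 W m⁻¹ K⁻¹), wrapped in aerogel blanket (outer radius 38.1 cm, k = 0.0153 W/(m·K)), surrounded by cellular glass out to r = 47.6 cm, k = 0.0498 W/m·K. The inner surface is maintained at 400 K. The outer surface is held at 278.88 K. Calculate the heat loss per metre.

Series thermal resistances, inner to outer:
  R'_nickel alloy = ln(0.222/0.195)/(2πk) = 0.1297/(2π·12.7) = 0.001625 m·K/W
  R'_aerogel blanket = ln(0.381/0.222)/(2πk) = 0.5401/(2π·0.0153) = 5.619 m·K/W
  R'_cellular glass = ln(0.476/0.381)/(2πk) = 0.2226/(2π·0.0498) = 0.7115 m·K/W
ΣR = 0.001625 + 5.619 + 0.7115 = 6.332 m·K/W
Q' = ΔT/ΣR = (400 K − 278.88 K)/6.332 = 19.1 W/m

Q' = 19.1 W/m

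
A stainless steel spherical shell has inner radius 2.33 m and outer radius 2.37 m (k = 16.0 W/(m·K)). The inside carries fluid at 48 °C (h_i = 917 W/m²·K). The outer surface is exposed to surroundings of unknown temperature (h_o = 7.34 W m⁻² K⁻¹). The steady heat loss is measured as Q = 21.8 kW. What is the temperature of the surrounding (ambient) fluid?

Series resistances:
  R_conv,in = 1/(4πr²h) = 1/(4π·2.33²·917) = 1.598×10^-5 K/W
  R_stainless steel = (1/2.33 − 1/2.37)/(4πk) = 0.007244/(4π·16.0) = 3.603×10^-5 K/W
  R_conv,out = 1/(4πr²h) = 1/(4π·2.37²·7.34) = 0.001930 K/W
ΣR = 0.001982 K/W
ΔT = Q·ΣR = 21800 × 0.001982 = 43.21 K
Heat flows outward, so T_out = T_in − ΔT = 48 − 43.21 = 4.79 °C

T_out = 4.79 °C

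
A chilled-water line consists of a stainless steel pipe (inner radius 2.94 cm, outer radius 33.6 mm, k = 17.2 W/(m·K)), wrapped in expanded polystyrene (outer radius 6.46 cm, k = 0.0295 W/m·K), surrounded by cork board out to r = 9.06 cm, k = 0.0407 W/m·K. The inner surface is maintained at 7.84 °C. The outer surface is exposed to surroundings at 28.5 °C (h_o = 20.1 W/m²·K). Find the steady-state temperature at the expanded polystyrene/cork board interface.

T = 22.6 °C

Resistance network (inner→outer):
  R'_stainless steel = ln(0.0336/0.0294)/(2πk) = 0.1335/(2π·17.2) = 0.001236 m·K/W
  R'_expanded polystyrene = ln(0.0646/0.0336)/(2πk) = 0.6537/(2π·0.0295) = 3.527 m·K/W
  R'_cork board = ln(0.0906/0.0646)/(2πk) = 0.3382/(2π·0.0407) = 1.323 m·K/W
  R'_conv,out = 1/(2πr h) = 1/(2π·0.0906·20.1) = 0.08740 m·K/W
ΣR = 0.001236 + 3.527 + 1.323 + 0.08740 = 4.939 m·K/W
Q' = ΔT/ΣR = (7.84 °C − 28.5 °C)/4.939 = -4.183 W/m
From the inner boundary to the expanded polystyrene/cork board interface, ΣR_partial = 3.528 m·K/W.
T_interface = T_in − Q'·ΣR_partial = 7.84 °C − (-4.183)(3.528) = 22.6 °C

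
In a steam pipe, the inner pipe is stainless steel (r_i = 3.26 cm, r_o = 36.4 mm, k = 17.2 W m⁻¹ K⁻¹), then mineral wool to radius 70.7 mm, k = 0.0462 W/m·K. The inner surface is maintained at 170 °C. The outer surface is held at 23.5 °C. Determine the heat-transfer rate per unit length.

Series thermal resistances, inner to outer:
  R'_stainless steel = ln(0.0364/0.0326)/(2πk) = 0.1103/(2π·17.2) = 0.001020 m·K/W
  R'_mineral wool = ln(0.0707/0.0364)/(2πk) = 0.6639/(2π·0.0462) = 2.287 m·K/W
ΣR = 0.001020 + 2.287 = 2.288 m·K/W
Q' = ΔT/ΣR = (170 °C − 23.5 °C)/2.288 = 64.0 W/m

Q' = 64.0 W/m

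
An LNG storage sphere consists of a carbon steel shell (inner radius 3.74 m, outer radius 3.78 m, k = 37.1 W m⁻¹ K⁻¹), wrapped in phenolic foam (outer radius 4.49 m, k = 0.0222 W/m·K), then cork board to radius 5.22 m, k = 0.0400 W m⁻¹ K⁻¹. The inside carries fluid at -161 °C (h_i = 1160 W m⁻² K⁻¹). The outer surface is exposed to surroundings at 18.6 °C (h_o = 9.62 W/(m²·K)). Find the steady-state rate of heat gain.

Series thermal resistances, inner to outer:
  R_conv,in = 1/(4πr²h) = 1/(4π·3.74²·1160) = 4.904×10^-6 K/W
  R_carbon steel = (1/3.74 − 1/3.78)/(4πk) = 0.002829/(4π·37.1) = 6.069×10^-6 K/W
  R_phenolic foam = (1/3.78 − 1/4.49)/(4πk) = 0.04183/(4π·0.0222) = 0.1500 K/W
  R_cork board = (1/4.49 − 1/5.22)/(4πk) = 0.03115/(4π·0.0400) = 0.06196 K/W
  R_conv,out = 1/(4πr²h) = 1/(4π·5.22²·9.62) = 3.036×10^-4 K/W
ΣR = 4.904×10^-6 + 6.069×10^-6 + 0.1500 + 0.06196 + 3.036×10^-4 = 0.2123 K/W
Q = ΔT/ΣR = (-161 °C − 18.6 °C)/0.2123 = -846 W
(Negative Q ⇒ heat flows inward; heat gain = 846 W.)

Q = 846 W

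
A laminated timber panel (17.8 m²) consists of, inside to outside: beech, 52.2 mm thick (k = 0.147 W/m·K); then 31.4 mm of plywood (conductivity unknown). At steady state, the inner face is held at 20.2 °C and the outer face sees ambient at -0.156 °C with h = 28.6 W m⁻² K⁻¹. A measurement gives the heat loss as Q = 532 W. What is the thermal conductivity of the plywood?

ΣR = ΔT/Q = |20.2 − -0.156|/532 = 0.03826 K/W
Known resistances:
  R_beech = L/(kA) = 0.0522/(0.147·17.8) = 0.01995 K/W
  R_conv,out = 1/(hA) = 1/(28.6·17.8) = 0.001964 K/W
R_plywood = ΣR − ΣR_known = 0.03826 − 0.02191 = 0.01635 K/W
L/(kA) = 0.01635 ⇒ k = 0.0314/(0.01635·17.8) = 0.108 W/m·K

k = 0.108 W/m·K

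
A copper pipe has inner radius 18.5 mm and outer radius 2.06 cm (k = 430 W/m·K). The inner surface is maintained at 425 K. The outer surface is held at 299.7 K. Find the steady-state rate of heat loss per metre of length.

Q' = 2πk·ΔT/ln(r₂/r₁) = 2π × 430 × 125.3 / ln(0.0206/0.0185) = 3.15×10^6 W/m

Q' = 3150 kW/m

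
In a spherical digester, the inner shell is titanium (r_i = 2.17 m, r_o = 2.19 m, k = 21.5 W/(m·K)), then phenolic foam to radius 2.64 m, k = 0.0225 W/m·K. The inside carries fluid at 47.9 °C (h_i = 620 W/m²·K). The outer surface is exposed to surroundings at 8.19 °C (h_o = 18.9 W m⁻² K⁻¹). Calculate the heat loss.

Resistance network (inner→outer):
  R_conv,in = 1/(4πr²h) = 1/(4π·2.17²·620) = 2.726×10^-5 K/W
  R_titanium = (1/2.17 − 1/2.19)/(4πk) = 0.004208/(4π·21.5) = 1.558×10^-5 K/W
  R_phenolic foam = (1/2.19 − 1/2.64)/(4πk) = 0.07783/(4π·0.0225) = 0.2753 K/W
  R_conv,out = 1/(4πr²h) = 1/(4π·2.64²·18.9) = 6.041×10^-4 K/W
ΣR = 2.726×10^-5 + 1.558×10^-5 + 0.2753 + 6.041×10^-4 = 0.2759 K/W
Q = ΔT/ΣR = (47.9 °C − 8.19 °C)/0.2759 = 144 W

Q = 144 W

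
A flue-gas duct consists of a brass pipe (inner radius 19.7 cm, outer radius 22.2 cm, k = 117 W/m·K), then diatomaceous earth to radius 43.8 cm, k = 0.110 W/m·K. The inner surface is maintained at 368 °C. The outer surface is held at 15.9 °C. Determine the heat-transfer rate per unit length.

Q' = 358 W/m

Resistance network (inner→outer):
  R'_brass = ln(0.222/0.197)/(2πk) = 0.1195/(2π·117) = 1.625×10^-4 m·K/W
  R'_diatomaceous earth = ln(0.438/0.222)/(2πk) = 0.6795/(2π·0.110) = 0.9832 m·K/W
ΣR = 1.625×10^-4 + 0.9832 = 0.9834 m·K/W
Q' = ΔT/ΣR = (368 °C − 15.9 °C)/0.9834 = 358 W/m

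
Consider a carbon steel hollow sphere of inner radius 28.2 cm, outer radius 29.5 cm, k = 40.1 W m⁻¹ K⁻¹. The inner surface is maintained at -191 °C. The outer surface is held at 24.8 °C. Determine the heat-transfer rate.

Q = 696 kW

Q = 4πk·ΔT/(1/r₁ − 1/r₂) = 4π × 40.1 × 215.8 / (1/0.282 − 1/0.295) = 6.96×10^5 W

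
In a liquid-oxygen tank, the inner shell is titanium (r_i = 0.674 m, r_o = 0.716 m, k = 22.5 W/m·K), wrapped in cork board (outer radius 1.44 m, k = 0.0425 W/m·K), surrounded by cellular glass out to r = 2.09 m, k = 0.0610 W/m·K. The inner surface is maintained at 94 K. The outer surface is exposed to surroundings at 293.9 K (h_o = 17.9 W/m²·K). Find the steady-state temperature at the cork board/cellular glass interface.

Series thermal resistances, inner to outer:
  R_titanium = (1/0.674 − 1/0.716)/(4πk) = 0.08703/(4π·22.5) = 3.078×10^-4 K/W
  R_cork board = (1/0.716 − 1/1.44)/(4πk) = 0.7022/(4π·0.0425) = 1.315 K/W
  R_cellular glass = (1/1.44 − 1/2.09)/(4πk) = 0.2160/(4π·0.0610) = 0.2818 K/W
  R_conv,out = 1/(4πr²h) = 1/(4π·2.09²·17.9) = 0.001018 K/W
ΣR = 3.078×10^-4 + 1.315 + 0.2818 + 0.001018 = 1.598 K/W
Q = ΔT/ΣR = (94 K − 293.9 K)/1.598 = -125.1 W
From the inner boundary to the cork board/cellular glass interface, ΣR_partial = 1.315 K/W.
T_interface = T_in − Q·ΣR_partial = 94 K − (-125.1)(1.315) = 258.5 K

T = 258.5 K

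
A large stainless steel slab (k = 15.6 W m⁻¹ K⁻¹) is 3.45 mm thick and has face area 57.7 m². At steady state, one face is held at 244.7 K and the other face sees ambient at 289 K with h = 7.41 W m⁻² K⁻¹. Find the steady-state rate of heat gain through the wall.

Treat each layer as a resistance in series:
  R_stainless steel = L/(kA) = 0.00345/(15.6·57.7) = 3.833×10^-6 K/W
  R_conv,out = 1/(hA) = 1/(7.41·57.7) = 0.002339 K/W
ΣR = 3.833×10^-6 + 0.002339 = 0.002343 K/W
Q = ΔT/ΣR = (244.7 K − 289 K)/0.002343 = -18900 W
(Negative Q ⇒ heat flows inward; heat gain = 18900 W.)

Q = 18.9 kW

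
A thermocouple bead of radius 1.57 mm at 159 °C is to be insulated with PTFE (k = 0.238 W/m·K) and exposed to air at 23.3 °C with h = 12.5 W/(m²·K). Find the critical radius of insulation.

For a sphere, r_cr = 2k_ins/h = 2·0.238/12.5 = 0.0381 m = 3.81 cm

r_cr = 3.81 cm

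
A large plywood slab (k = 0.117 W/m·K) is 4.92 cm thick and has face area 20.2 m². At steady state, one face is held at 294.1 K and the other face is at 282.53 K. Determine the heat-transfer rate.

Q = kA·ΔT/L = 0.117 × 20.2 × |294.1 K − 282.53 K| / 0.0492 = 556 W

Q = 556 W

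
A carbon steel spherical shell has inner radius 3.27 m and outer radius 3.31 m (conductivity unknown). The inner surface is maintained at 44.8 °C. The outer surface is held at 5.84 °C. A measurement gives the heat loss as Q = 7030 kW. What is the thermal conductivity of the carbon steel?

k = 53.1 W/m·K

ΣR = ΔT/Q = |44.8 − 5.84|/7.03×10^6 = 5.542×10^-6 K/W
(1/r₁−1/r₂)/(4πk) = 5.542×10^-6 ⇒ k = 0.003696/(4π·5.542×10^-6) = 53.1 W/m·K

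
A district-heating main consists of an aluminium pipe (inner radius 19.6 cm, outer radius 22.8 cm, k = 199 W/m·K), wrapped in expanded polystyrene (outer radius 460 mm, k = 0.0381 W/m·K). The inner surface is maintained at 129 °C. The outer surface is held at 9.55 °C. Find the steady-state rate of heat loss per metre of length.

Q' = 40.7 W/m

Series thermal resistances, inner to outer:
  R'_aluminium = ln(0.228/0.196)/(2πk) = 0.1512/(2π·199) = 1.210×10^-4 m·K/W
  R'_expanded polystyrene = ln(0.460/0.228)/(2πk) = 0.7019/(2π·0.0381) = 2.932 m·K/W
ΣR = 1.210×10^-4 + 2.932 = 2.932 m·K/W
Q' = ΔT/ΣR = (129 °C − 9.55 °C)/2.932 = 40.7 W/m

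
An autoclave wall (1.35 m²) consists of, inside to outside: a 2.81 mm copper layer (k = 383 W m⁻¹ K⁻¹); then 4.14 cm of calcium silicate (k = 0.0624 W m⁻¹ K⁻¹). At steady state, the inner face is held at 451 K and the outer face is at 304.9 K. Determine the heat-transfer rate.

Q = 297 W

Resistance network (inner→outer):
  R_copper = L/(kA) = 0.00281/(383·1.35) = 5.435×10^-6 K/W
  R_calcium silicate = L/(kA) = 0.0414/(0.0624·1.35) = 0.4915 K/W
ΣR = 5.435×10^-6 + 0.4915 = 0.4915 K/W
Q = ΔT/ΣR = (451 K − 304.9 K)/0.4915 = 297 W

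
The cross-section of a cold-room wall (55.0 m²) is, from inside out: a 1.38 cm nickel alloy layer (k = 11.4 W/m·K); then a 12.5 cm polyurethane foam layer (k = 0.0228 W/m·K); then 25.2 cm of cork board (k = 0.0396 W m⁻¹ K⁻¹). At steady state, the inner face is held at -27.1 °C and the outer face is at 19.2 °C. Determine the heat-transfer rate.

Series thermal resistances, inner to outer:
  R_nickel alloy = L/(kA) = 0.0138/(11.4·55.0) = 2.201×10^-5 K/W
  R_polyurethane foam = L/(kA) = 0.125/(0.0228·55.0) = 0.09968 K/W
  R_cork board = L/(kA) = 0.252/(0.0396·55.0) = 0.1157 K/W
ΣR = 2.201×10^-5 + 0.09968 + 0.1157 = 0.2154 K/W
Q = ΔT/ΣR = (-27.1 °C − 19.2 °C)/0.2154 = -215 W
(Negative Q ⇒ heat flows inward; heat gain = 215 W.)

Q = 215 W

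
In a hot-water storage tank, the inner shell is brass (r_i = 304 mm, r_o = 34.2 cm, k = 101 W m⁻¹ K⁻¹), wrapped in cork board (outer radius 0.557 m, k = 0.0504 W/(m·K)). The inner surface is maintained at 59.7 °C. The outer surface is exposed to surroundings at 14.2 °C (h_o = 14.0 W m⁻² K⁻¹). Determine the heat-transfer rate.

Resistance network (inner→outer):
  R_brass = (1/0.304 − 1/0.342)/(4πk) = 0.3655/(4π·101) = 2.880×10^-4 K/W
  R_cork board = (1/0.342 − 1/0.557)/(4πk) = 1.129/(4π·0.0504) = 1.782 K/W
  R_conv,out = 1/(4πr²h) = 1/(4π·0.557²·14.0) = 0.01832 K/W
ΣR = 2.880×10^-4 + 1.782 + 0.01832 = 1.801 K/W
Q = ΔT/ΣR = (59.7 °C − 14.2 °C)/1.801 = 25.3 W

Q = 25.3 W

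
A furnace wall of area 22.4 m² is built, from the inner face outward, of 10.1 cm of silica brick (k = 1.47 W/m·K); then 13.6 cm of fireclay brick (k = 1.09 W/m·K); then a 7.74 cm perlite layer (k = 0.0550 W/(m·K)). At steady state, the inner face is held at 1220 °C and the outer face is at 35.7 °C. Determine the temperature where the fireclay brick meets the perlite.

T = 1077 °C

Series thermal resistances, inner to outer:
  R_silica brick = L/(kA) = 0.101/(1.47·22.4) = 0.003067 K/W
  R_fireclay brick = L/(kA) = 0.136/(1.09·22.4) = 0.005570 K/W
  R_perlite = L/(kA) = 0.0774/(0.0550·22.4) = 0.06282 K/W
ΣR = 0.003067 + 0.005570 + 0.06282 = 0.07146 K/W
Q = ΔT/ΣR = (1220 °C − 35.7 °C)/0.07146 = 16570 W
From the inner boundary to the fireclay brick/perlite interface, ΣR_partial = 0.008637 K/W.
T_interface = T_in − Q·ΣR_partial = 1220 °C − (16570)(0.008637) = 1077 °C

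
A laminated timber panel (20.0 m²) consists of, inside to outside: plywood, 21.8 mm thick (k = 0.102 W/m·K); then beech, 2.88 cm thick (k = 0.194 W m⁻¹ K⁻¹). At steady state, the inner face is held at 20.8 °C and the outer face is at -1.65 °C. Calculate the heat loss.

Q = 1240 W

Resistance network (inner→outer):
  R_plywood = L/(kA) = 0.0218/(0.102·20.0) = 0.01069 K/W
  R_beech = L/(kA) = 0.0288/(0.194·20.0) = 0.007423 K/W
ΣR = 0.01069 + 0.007423 = 0.01811 K/W
Q = ΔT/ΣR = (20.8 °C − -1.65 °C)/0.01811 = 1240 W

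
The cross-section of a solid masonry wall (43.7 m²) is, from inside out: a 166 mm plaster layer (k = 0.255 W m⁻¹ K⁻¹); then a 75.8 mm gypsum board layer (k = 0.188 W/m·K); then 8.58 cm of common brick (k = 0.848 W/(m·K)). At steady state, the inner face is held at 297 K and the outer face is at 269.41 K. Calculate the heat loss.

Series thermal resistances, inner to outer:
  R_plaster = L/(kA) = 0.166/(0.255·43.7) = 0.01490 K/W
  R_gypsum board = L/(kA) = 0.0758/(0.188·43.7) = 0.009226 K/W
  R_common brick = L/(kA) = 0.0858/(0.848·43.7) = 0.002315 K/W
ΣR = 0.01490 + 0.009226 + 0.002315 = 0.02644 K/W
Q = ΔT/ΣR = (297 K − 269.41 K)/0.02644 = 1040 W

Q = 1040 W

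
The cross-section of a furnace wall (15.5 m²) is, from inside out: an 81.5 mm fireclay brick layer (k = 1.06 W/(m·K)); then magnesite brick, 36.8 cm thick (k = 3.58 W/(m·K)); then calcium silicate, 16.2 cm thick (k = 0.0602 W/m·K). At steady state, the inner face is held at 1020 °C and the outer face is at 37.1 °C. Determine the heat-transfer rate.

Q = 5.31 kW

Treat each layer as a resistance in series:
  R_fireclay brick = L/(kA) = 0.0815/(1.06·15.5) = 0.004960 K/W
  R_magnesite brick = L/(kA) = 0.368/(3.58·15.5) = 0.006632 K/W
  R_calcium silicate = L/(kA) = 0.162/(0.0602·15.5) = 0.1736 K/W
ΣR = 0.004960 + 0.006632 + 0.1736 = 0.1852 K/W
Q = ΔT/ΣR = (1020 °C − 37.1 °C)/0.1852 = 5310 W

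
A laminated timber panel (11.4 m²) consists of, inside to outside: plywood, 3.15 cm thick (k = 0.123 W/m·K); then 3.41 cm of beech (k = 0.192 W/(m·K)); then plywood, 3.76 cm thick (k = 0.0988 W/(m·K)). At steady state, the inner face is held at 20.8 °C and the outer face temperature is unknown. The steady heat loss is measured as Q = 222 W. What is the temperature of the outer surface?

T_out = 4.94 °C

Series resistances:
  R_plywood = L/(kA) = 0.0315/(0.123·11.4) = 0.02246 K/W
  R_beech = L/(kA) = 0.0341/(0.192·11.4) = 0.01558 K/W
  R_plywood = L/(kA) = 0.0376/(0.0988·11.4) = 0.03338 K/W
ΣR = 0.07143 K/W
ΔT = Q·ΣR = 222 × 0.07143 = 15.86 K
Heat flows outward, so T_out = T_in − ΔT = 20.8 − 15.86 = 4.94 °C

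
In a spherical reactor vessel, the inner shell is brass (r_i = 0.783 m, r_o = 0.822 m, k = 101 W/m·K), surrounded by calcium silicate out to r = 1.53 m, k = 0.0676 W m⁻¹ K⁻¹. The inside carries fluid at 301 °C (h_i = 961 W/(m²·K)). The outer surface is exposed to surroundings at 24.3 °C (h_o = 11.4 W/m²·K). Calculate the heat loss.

Treat each layer as a resistance in series:
  R_conv,in = 1/(4πr²h) = 1/(4π·0.783²·961) = 1.351×10^-4 K/W
  R_brass = (1/0.783 − 1/0.822)/(4πk) = 0.06059/(4π·101) = 4.774×10^-5 K/W
  R_calcium silicate = (1/0.822 − 1/1.53)/(4πk) = 0.5630/(4π·0.0676) = 0.6627 K/W
  R_conv,out = 1/(4πr²h) = 1/(4π·1.53²·11.4) = 0.002982 K/W
ΣR = 1.351×10^-4 + 4.774×10^-5 + 0.6627 + 0.002982 = 0.6659 K/W
Q = ΔT/ΣR = (301 °C − 24.3 °C)/0.6659 = 416 W

Q = 416 W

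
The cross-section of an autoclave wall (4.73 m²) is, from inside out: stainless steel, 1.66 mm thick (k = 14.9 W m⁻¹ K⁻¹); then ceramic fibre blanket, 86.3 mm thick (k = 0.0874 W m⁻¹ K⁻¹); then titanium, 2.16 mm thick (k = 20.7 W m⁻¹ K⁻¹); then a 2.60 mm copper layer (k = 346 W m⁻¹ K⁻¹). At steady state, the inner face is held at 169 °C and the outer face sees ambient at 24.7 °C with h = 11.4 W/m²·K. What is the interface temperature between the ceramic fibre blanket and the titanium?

T = 36.5 °C

Resistance network (inner→outer):
  R_stainless steel = L/(kA) = 0.00166/(14.9·4.73) = 2.355×10^-5 K/W
  R_ceramic fibre blanket = L/(kA) = 0.0863/(0.0874·4.73) = 0.2088 K/W
  R_titanium = L/(kA) = 0.00216/(20.7·4.73) = 2.206×10^-5 K/W
  R_copper = L/(kA) = 0.00260/(346·4.73) = 1.589×10^-6 K/W
  R_conv,out = 1/(hA) = 1/(11.4·4.73) = 0.01855 K/W
ΣR = 2.355×10^-5 + 0.2088 + 2.206×10^-5 + 1.589×10^-6 + 0.01855 = 0.2274 K/W
Q = ΔT/ΣR = (169 °C − 24.7 °C)/0.2274 = 634.6 W
From the inner boundary to the ceramic fibre blanket/titanium interface, ΣR_partial = 0.2088 K/W.
T_interface = T_in − Q·ΣR_partial = 169 °C − (634.6)(0.2088) = 36.5 °C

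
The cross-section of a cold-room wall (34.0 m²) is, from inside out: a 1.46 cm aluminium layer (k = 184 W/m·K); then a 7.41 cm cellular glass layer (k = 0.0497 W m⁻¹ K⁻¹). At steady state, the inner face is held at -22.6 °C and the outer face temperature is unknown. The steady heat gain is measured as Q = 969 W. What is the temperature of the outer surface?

T_out = 19.9 °C

Series resistances:
  R_aluminium = L/(kA) = 0.0146/(184·34.0) = 2.334×10^-6 K/W
  R_cellular glass = L/(kA) = 0.0741/(0.0497·34.0) = 0.04385 K/W
ΣR = 0.04385 K/W
ΔT = Q·ΣR = 969 × 0.04385 = 42.49 K
Heat flows inward, so T_out = T_in + ΔT = -22.6 + 42.49 = 19.9 °C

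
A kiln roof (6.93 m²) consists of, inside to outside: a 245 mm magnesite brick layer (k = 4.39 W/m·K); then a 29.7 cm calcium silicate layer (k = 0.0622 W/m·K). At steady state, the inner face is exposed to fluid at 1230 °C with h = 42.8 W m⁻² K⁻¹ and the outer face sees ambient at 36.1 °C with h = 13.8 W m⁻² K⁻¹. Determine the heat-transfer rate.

Q = 1680 W

Series thermal resistances, inner to outer:
  R_conv,in = 1/(hA) = 1/(42.8·6.93) = 0.003371 K/W
  R_magnesite brick = L/(kA) = 0.245/(4.39·6.93) = 0.008053 K/W
  R_calcium silicate = L/(kA) = 0.297/(0.0622·6.93) = 0.6890 K/W
  R_conv,out = 1/(hA) = 1/(13.8·6.93) = 0.01046 K/W
ΣR = 0.003371 + 0.008053 + 0.6890 + 0.01046 = 0.7109 K/W
Q = ΔT/ΣR = (1230 °C − 36.1 °C)/0.7109 = 1680 W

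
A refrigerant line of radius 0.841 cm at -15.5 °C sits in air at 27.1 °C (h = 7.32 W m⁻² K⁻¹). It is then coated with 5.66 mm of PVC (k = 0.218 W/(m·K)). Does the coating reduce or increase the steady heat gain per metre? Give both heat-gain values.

increases: 16.5 → 22.2 W/m

Critical radius for a cylinder: r_cr = k/h = 0.0298 m = 2.98 cm.
Outer radius after coating: r₂ = 0.00841 + 0.00566 = 0.01407 m.
Since r₁ < r_cr and r₂ ≤ r_cr, the coating moves toward the maximum at r_cr — heat gain rises.
Bare: R = 1/(2πr₁h) = 2.585 m·K/W; Q = 42.6/2.585 = 16.5 W/m.
Coated: R = R_cond + R_conv = 1.921 m·K/W; Q = 42.6/1.921 = 22.2 W/m.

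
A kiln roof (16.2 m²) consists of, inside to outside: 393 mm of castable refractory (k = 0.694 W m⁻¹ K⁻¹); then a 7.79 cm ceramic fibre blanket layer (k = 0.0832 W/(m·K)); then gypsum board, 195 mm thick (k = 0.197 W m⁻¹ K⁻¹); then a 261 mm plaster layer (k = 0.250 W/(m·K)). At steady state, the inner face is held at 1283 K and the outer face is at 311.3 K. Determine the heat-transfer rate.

Treat each layer as a resistance in series:
  R_castable refractory = L/(kA) = 0.393/(0.694·16.2) = 0.03496 K/W
  R_ceramic fibre blanket = L/(kA) = 0.0779/(0.0832·16.2) = 0.05780 K/W
  R_gypsum board = L/(kA) = 0.195/(0.197·16.2) = 0.06110 K/W
  R_plaster = L/(kA) = 0.261/(0.250·16.2) = 0.06444 K/W
ΣR = 0.03496 + 0.05780 + 0.06110 + 0.06444 = 0.2183 K/W
Q = ΔT/ΣR = (1283 K − 311.3 K)/0.2183 = 4450 W

Q = 4.45 kW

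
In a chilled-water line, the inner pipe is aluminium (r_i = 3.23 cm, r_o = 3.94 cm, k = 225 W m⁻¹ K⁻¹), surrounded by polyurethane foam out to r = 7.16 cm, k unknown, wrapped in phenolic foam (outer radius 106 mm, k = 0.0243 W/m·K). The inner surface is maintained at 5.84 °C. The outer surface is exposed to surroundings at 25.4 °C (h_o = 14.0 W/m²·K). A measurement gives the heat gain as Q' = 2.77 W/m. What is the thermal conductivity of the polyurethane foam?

ΣR = ΔT/Q' = |5.84 − 25.4|/2.77 = 7.061 m·K/W
Known resistances:
  R'_aluminium = ln(0.0394/0.0323)/(2πk) = 0.1987/(2π·225) = 1.406×10^-4 m·K/W
  R'_phenolic foam = ln(0.106/0.0716)/(2πk) = 0.3923/(2π·0.0243) = 2.570 m·K/W
  R'_conv,out = 1/(2πr h) = 1/(2π·0.106·14.0) = 0.1072 m·K/W
R_polyurethane foam = ΣR − ΣR_known = 7.061 − 2.677 = 4.384 m·K/W
ln(r₂/r₁)/(2πk) = 4.384 ⇒ k = 0.5973/(2π·4.384) = 0.0217 W/m·K

k = 0.0217 W/m·K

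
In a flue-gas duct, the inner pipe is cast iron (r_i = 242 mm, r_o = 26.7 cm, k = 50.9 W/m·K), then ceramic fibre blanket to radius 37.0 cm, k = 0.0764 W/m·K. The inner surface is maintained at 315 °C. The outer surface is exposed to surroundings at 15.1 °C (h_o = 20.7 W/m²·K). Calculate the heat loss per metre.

Series thermal resistances, inner to outer:
  R'_cast iron = ln(0.267/0.242)/(2πk) = 0.09831/(2π·50.9) = 3.074×10^-4 m·K/W
  R'_ceramic fibre blanket = ln(0.370/0.267)/(2πk) = 0.3263/(2π·0.0764) = 0.6796 m·K/W
  R'_conv,out = 1/(2πr h) = 1/(2π·0.370·20.7) = 0.02078 m·K/W
ΣR = 3.074×10^-4 + 0.6796 + 0.02078 = 0.7007 m·K/W
Q' = ΔT/ΣR = (315 °C − 15.1 °C)/0.7007 = 428 W/m

Q' = 428 W/m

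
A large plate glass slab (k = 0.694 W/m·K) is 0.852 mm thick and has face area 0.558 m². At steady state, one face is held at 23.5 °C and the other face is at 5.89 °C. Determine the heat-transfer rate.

Q = 8000 W

Q = kA·ΔT/L = 0.694 × 0.558 × |23.5 °C − 5.89 °C| / 8.52×10^-4 = 8000 W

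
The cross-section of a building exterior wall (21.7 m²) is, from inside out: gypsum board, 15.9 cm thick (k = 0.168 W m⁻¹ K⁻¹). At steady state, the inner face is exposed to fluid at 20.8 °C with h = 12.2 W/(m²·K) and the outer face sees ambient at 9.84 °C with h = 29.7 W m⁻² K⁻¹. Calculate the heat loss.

Q = 224 W

Treat each layer as a resistance in series:
  R_conv,in = 1/(hA) = 1/(12.2·21.7) = 0.003777 K/W
  R_gypsum board = L/(kA) = 0.159/(0.168·21.7) = 0.04361 K/W
  R_conv,out = 1/(hA) = 1/(29.7·21.7) = 0.001552 K/W
ΣR = 0.003777 + 0.04361 + 0.001552 = 0.04894 K/W
Q = ΔT/ΣR = (20.8 °C − 9.84 °C)/0.04894 = 224 W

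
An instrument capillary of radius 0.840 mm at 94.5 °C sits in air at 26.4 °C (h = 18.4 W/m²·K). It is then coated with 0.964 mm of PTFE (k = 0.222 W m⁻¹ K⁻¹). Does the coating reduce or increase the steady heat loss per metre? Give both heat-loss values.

Critical radius for a cylinder: r_cr = k/h = 0.0121 m = 1.21 cm.
Outer radius after coating: r₂ = 8.40×10^-4 + 9.64×10^-4 = 0.001804 m.
Since r₁ < r_cr and r₂ ≤ r_cr, the coating moves toward the maximum at r_cr — heat loss rises.
Bare: R = 1/(2πr₁h) = 10.30 m·K/W; Q = 68.1/10.30 = 6.61 W/m.
Coated: R = R_cond + R_conv = 5.343 m·K/W; Q = 68.1/5.343 = 12.7 W/m.

increases: 6.61 → 12.7 W/m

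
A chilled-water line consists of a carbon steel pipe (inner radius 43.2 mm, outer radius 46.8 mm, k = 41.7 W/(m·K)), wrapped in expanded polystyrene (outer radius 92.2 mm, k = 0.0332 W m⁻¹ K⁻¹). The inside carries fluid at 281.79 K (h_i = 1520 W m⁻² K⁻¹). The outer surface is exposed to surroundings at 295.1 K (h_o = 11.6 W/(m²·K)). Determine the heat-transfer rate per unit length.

Series thermal resistances, inner to outer:
  R'_conv,in = 1/(2πr h) = 1/(2π·0.0432·1520) = 0.002424 m·K/W
  R'_carbon steel = ln(0.0468/0.0432)/(2πk) = 0.08004/(2π·41.7) = 3.055×10^-4 m·K/W
  R'_expanded polystyrene = ln(0.0922/0.0468)/(2πk) = 0.6781/(2π·0.0332) = 3.251 m·K/W
  R'_conv,out = 1/(2πr h) = 1/(2π·0.0922·11.6) = 0.1488 m·K/W
ΣR = 0.002424 + 3.055×10^-4 + 3.251 + 0.1488 = 3.403 m·K/W
Q' = ΔT/ΣR = (281.79 K − 295.1 K)/3.403 = -3.91 W/m
(Negative Q' ⇒ heat flows inward; heat gain = 3.91 W/m.)

Q' = 3.91 W/m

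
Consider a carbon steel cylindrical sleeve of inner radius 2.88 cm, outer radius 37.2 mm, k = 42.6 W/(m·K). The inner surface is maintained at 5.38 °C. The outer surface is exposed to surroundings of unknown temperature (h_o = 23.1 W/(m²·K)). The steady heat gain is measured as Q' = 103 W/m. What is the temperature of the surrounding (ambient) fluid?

Series resistances:
  R'_carbon steel = ln(0.0372/0.0288)/(2πk) = 0.2559/(2π·42.6) = 9.562×10^-4 m·K/W
  R'_conv,out = 1/(2πr h) = 1/(2π·0.0372·23.1) = 0.1852 m·K/W
ΣR = 0.1862 m·K/W
ΔT = Q'·ΣR = 103 × 0.1862 = 19.18 K
Heat flows inward, so T_out = T_in + ΔT = 5.38 + 19.18 = 24.6 °C

T_out = 24.6 °C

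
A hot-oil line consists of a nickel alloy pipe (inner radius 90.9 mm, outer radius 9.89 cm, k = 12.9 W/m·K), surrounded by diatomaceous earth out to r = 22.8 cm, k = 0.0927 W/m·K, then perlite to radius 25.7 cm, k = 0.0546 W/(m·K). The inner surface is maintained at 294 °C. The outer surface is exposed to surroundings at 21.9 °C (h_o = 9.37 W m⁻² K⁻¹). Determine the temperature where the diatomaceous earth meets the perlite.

T = 82.9 °C

Series thermal resistances, inner to outer:
  R'_nickel alloy = ln(0.0989/0.0909)/(2πk) = 0.08435/(2π·12.9) = 0.001041 m·K/W
  R'_diatomaceous earth = ln(0.228/0.0989)/(2πk) = 0.8352/(2π·0.0927) = 1.434 m·K/W
  R'_perlite = ln(0.257/0.228)/(2πk) = 0.1197/(2π·0.0546) = 0.3490 m·K/W
  R'_conv,out = 1/(2πr h) = 1/(2π·0.257·9.37) = 0.06609 m·K/W
ΣR = 0.001041 + 1.434 + 0.3490 + 0.06609 = 1.850 m·K/W
Q' = ΔT/ΣR = (294 °C − 21.9 °C)/1.850 = 147.1 W/m
From the inner boundary to the diatomaceous earth/perlite interface, ΣR_partial = 1.435 m·K/W.
T_interface = T_in − Q'·ΣR_partial = 294 °C − (147.1)(1.435) = 82.9 °C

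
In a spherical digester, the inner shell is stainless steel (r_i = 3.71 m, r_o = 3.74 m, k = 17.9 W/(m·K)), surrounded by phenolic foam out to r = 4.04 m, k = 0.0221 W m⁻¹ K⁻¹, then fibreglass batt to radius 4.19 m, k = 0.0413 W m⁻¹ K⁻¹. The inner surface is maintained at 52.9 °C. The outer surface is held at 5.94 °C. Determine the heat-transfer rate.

Treat each layer as a resistance in series:
  R_stainless steel = (1/3.71 − 1/3.74)/(4πk) = 0.002162/(4π·17.9) = 9.612×10^-6 K/W
  R_phenolic foam = (1/3.74 − 1/4.04)/(4πk) = 0.01985/(4π·0.0221) = 0.07149 K/W
  R_fibreglass batt = (1/4.04 − 1/4.19)/(4πk) = 0.008861/(4π·0.0413) = 0.01707 K/W
ΣR = 9.612×10^-6 + 0.07149 + 0.01707 = 0.08857 K/W
Q = ΔT/ΣR = (52.9 °C − 5.94 °C)/0.08857 = 530 W

Q = 530 W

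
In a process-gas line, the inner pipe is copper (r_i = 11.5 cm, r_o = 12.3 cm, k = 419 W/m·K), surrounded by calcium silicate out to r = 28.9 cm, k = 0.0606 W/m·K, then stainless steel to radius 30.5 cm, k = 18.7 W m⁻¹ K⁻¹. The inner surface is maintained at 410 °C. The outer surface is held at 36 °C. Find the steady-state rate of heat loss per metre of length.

Q' = 167 W/m

Treat each layer as a resistance in series:
  R'_copper = ln(0.123/0.115)/(2πk) = 0.06725/(2π·419) = 2.555×10^-5 m·K/W
  R'_calcium silicate = ln(0.289/0.123)/(2πk) = 0.8542/(2π·0.0606) = 2.244 m·K/W
  R'_stainless steel = ln(0.305/0.289)/(2πk) = 0.05389/(2π·18.7) = 4.586×10^-4 m·K/W
ΣR = 2.555×10^-5 + 2.244 + 4.586×10^-4 = 2.244 m·K/W
Q' = ΔT/ΣR = (410 °C − 36 °C)/2.244 = 167 W/m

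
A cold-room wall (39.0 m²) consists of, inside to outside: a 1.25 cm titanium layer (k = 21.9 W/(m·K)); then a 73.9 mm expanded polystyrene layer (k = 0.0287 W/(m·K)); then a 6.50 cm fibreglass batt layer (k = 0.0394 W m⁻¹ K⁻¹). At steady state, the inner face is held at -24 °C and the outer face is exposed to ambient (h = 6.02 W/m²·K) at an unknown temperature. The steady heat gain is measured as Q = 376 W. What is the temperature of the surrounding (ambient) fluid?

Series resistances:
  R_titanium = L/(kA) = 0.0125/(21.9·39.0) = 1.464×10^-5 K/W
  R_expanded polystyrene = L/(kA) = 0.0739/(0.0287·39.0) = 0.06602 K/W
  R_fibreglass batt = L/(kA) = 0.0650/(0.0394·39.0) = 0.04230 K/W
  R_conv,out = 1/(hA) = 1/(6.02·39.0) = 0.004259 K/W
ΣR = 0.1126 K/W
ΔT = Q·ΣR = 376 × 0.1126 = 42.34 K
Heat flows inward, so T_out = T_in + ΔT = -24 + 42.34 = 18.3 °C

T_out = 18.3 °C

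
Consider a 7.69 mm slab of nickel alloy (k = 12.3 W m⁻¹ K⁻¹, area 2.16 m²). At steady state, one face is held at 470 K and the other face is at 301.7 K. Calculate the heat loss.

Q = 581 kW

Q = kA·ΔT/L = 12.3 × 2.16 × |470 K − 301.7 K| / 0.00769 = 5.81×10^5 W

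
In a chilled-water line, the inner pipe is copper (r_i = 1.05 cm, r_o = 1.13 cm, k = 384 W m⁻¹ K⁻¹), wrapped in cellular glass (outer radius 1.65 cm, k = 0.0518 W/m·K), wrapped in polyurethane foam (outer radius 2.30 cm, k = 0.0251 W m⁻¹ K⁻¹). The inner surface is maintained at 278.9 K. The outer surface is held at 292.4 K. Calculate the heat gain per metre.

Series thermal resistances, inner to outer:
  R'_copper = ln(0.0113/0.0105)/(2πk) = 0.07343/(2π·384) = 3.043×10^-5 m·K/W
  R'_cellular glass = ln(0.0165/0.0113)/(2πk) = 0.3786/(2π·0.0518) = 1.163 m·K/W
  R'_polyurethane foam = ln(0.0230/0.0165)/(2πk) = 0.3321/(2π·0.0251) = 2.106 m·K/W
ΣR = 3.043×10^-5 + 1.163 + 2.106 = 3.269 m·K/W
Q' = ΔT/ΣR = (278.9 K − 292.4 K)/3.269 = -4.13 W/m
(Negative Q' ⇒ heat flows inward; heat gain = 4.13 W/m.)

Q' = 4.13 W/m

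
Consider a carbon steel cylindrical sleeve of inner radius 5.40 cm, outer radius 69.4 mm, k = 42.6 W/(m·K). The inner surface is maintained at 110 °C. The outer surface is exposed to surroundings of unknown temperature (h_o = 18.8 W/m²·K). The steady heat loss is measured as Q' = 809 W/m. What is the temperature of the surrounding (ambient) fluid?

Sum the resistances:
  R'_carbon steel = ln(0.0694/0.0540)/(2πk) = 0.2509/(2π·42.6) = 9.374×10^-4 m·K/W
  R'_conv,out = 1/(2πr h) = 1/(2π·0.0694·18.8) = 0.1220 m·K/W
ΣR = 0.1229 m·K/W
ΔT = Q'·ΣR = 809 × 0.1229 = 99.43 K
Heat flows outward, so T_out = T_in − ΔT = 110 − 99.43 = 10.6 °C

T_out = 10.6 °C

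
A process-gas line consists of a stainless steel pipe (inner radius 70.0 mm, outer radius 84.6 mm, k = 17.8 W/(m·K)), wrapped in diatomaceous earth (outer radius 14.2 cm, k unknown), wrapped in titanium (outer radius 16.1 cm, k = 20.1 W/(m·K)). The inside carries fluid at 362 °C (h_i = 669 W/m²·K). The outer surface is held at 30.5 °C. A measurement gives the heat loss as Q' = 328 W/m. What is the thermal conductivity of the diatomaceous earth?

k = 0.0820 W/m·K

ΣR = ΔT/Q' = |362 − 30.5|/328 = 1.011 m·K/W
Known resistances:
  R'_conv,in = 1/(2πr h) = 1/(2π·0.0700·669) = 0.003399 m·K/W
  R'_stainless steel = ln(0.0846/0.0700)/(2πk) = 0.1894/(2π·17.8) = 0.001694 m·K/W
  R'_titanium = ln(0.161/0.142)/(2πk) = 0.1256/(2π·20.1) = 9.943×10^-4 m·K/W
R_diatomaceous earth = ΣR − ΣR_known = 1.011 − 0.006087 = 1.005 m·K/W
ln(r₂/r₁)/(2πk) = 1.005 ⇒ k = 0.5179/(2π·1.005) = 0.0820 W/m·K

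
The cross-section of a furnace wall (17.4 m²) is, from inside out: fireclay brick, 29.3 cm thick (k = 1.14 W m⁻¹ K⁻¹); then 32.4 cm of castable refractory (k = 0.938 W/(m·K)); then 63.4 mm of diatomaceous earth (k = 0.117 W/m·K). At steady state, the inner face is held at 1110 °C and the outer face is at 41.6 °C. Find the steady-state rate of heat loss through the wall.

Series thermal resistances, inner to outer:
  R_fireclay brick = L/(kA) = 0.293/(1.14·17.4) = 0.01477 K/W
  R_castable refractory = L/(kA) = 0.324/(0.938·17.4) = 0.01985 K/W
  R_diatomaceous earth = L/(kA) = 0.0634/(0.117·17.4) = 0.03114 K/W
ΣR = 0.01477 + 0.01985 + 0.03114 = 0.06576 K/W
Q = ΔT/ΣR = (1110 °C − 41.6 °C)/0.06576 = 16200 W

Q = 16200 W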